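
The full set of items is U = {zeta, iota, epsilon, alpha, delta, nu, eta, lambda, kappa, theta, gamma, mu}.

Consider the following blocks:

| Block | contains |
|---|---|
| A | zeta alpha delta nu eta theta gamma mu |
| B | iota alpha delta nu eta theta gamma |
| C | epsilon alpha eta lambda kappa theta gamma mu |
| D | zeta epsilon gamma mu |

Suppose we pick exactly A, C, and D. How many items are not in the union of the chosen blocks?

1

Union of A, C, D = {zeta, epsilon, alpha, delta, nu, eta, lambda, kappa, theta, gamma, mu}.
Not covered: iota — 1 item.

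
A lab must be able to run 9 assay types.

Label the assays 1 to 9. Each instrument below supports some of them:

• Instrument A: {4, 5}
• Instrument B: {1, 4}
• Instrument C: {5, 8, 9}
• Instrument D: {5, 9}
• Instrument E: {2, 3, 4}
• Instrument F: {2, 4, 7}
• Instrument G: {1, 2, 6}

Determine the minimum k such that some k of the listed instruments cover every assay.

4

C and E and F and G together: C ∪ E ∪ F ∪ G = {1, 2, 3, 4, 5, 6, 7, 8, 9} — every assay is covered.
No 3 of the 7 instruments cover everything (all 35 combinations miss at least one assay), so 4 is optimal.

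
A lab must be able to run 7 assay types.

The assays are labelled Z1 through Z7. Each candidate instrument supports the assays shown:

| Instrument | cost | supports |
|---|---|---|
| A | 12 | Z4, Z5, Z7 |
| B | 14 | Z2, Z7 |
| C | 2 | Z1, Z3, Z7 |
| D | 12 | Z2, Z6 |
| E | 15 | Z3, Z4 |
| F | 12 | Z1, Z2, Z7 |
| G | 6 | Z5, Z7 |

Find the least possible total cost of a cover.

A, C, D together cover every assay (A ∪ C ∪ D = {Z1, Z2, Z3, Z4, Z5, Z6, Z7}); total cost 12 + 2 + 12 = 26.
No covering selection has total cost below 26.

26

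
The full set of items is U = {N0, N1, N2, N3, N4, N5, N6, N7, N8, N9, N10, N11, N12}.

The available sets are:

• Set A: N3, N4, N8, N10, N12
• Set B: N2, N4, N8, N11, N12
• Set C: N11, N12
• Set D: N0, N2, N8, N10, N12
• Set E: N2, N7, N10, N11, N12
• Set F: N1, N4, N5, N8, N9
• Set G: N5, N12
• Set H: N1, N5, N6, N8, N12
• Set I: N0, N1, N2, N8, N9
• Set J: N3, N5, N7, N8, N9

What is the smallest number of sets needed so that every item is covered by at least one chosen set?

4

B and D and H and J together: B ∪ D ∪ H ∪ J = {N0, N1, N2, N3, N4, N5, N6, N7, N8, N9, N10, N11, N12} — every item is covered.
No 3 of the 10 sets cover everything (all 120 combinations miss at least one item), so 4 is optimal.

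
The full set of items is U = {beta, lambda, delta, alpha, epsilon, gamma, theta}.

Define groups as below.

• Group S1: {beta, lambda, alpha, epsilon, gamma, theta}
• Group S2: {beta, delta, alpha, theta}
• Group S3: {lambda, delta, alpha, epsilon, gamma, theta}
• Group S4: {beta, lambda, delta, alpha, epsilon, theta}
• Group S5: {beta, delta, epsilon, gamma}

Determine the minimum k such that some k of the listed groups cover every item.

Take {S3, S5}. Their union is {beta, lambda, delta, alpha, epsilon, gamma, theta}, which is all 7 items.
No single group has all 7 items (the largest, S1, has 6), so 2 is optimal.

2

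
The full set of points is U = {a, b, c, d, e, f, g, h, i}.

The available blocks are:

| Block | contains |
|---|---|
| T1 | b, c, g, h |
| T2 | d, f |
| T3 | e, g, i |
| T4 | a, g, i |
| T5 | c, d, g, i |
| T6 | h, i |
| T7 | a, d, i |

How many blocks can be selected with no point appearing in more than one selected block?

2

T1, T7 are pairwise disjoint (T1={b,c,g,h}; T7={a,d,i}).
Every remaining block overlaps one of these, and no 3 of the listed blocks are pairwise disjoint, so 2 is the maximum.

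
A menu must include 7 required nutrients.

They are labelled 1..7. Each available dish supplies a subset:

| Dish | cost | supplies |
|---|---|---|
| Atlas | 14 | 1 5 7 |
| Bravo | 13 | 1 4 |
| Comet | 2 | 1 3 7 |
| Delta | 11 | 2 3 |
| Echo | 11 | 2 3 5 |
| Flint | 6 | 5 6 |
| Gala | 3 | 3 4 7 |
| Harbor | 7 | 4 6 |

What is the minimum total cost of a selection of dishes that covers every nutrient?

20

Comet, Echo, Harbor together cover every nutrient (Comet ∪ Echo ∪ Harbor = {1, 2, 3, 4, 5, 6, 7}); total cost 2 + 11 + 7 = 20.
The greedy pick Comet, Flint, Gala, Delta costs 22; no covering selection beats 20.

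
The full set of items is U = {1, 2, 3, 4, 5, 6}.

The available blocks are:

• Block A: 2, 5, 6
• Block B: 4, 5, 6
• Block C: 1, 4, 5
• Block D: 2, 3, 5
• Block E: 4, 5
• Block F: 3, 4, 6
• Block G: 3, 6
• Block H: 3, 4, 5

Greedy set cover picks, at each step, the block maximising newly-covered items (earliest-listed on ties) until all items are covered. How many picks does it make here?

3

Greedy: pick A (covers 3 new) → pick C (covers 2 new) → pick D (covers 1 new). Total picks: 3.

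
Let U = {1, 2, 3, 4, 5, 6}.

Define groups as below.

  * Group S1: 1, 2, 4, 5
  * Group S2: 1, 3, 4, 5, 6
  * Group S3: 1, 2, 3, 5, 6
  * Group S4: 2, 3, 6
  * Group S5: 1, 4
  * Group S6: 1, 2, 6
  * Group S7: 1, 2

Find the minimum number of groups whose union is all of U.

S1 and S2 together: S1 ∪ S2 = {1, 2, 3, 4, 5, 6} — every point is covered.
No single group has all 6 points (the largest, S2, has 5), so 2 is optimal.

2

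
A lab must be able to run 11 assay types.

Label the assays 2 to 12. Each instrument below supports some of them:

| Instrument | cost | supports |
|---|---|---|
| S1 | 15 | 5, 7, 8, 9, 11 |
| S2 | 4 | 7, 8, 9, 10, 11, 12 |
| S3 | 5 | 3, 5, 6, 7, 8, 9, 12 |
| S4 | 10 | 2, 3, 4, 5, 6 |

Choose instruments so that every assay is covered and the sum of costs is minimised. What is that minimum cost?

14

S2, S4 together cover every assay (S2 ∪ S4 = {2, 3, 4, 5, 6, 7, 8, 9, 10, 11, 12}); total cost 4 + 10 = 14.
The greedy pick S2, S3, S4 costs 19; no covering selection beats 14.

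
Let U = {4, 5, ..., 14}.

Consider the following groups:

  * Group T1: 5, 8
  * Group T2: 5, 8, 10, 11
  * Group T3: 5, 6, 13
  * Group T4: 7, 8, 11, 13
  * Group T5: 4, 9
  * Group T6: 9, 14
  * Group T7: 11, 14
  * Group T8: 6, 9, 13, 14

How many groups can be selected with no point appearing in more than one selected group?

T3, T5, T7 are pairwise disjoint (T3={5,6,13}; T5={4,9}; T7={11,14}).
Every remaining group overlaps one of these, and no 4 of the listed groups are pairwise disjoint, so 3 is the maximum.

3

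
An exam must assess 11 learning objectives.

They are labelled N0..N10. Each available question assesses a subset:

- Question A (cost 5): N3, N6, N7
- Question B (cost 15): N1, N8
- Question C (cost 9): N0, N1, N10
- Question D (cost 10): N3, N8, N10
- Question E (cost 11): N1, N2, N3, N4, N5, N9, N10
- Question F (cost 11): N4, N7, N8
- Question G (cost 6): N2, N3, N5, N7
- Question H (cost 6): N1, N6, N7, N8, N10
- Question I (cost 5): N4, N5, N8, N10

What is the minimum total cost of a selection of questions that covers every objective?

26

C, E, H together cover every objective (C ∪ E ∪ H = {N0, N1, N2, N3, N4, N5, N6, N7, N8, N9, N10}); total cost 9 + 11 + 6 = 26.
The greedy pick H, G, I, C, E costs 37; no covering selection beats 26.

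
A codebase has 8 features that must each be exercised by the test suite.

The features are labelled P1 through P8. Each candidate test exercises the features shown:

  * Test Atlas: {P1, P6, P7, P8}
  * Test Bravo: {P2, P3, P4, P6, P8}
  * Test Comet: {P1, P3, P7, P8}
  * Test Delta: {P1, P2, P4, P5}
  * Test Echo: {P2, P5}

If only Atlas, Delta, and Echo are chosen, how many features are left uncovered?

Union of Atlas, Delta, Echo = {P1, P2, P4, P5, P6, P7, P8}.
Not covered: P3 — 1 feature.

1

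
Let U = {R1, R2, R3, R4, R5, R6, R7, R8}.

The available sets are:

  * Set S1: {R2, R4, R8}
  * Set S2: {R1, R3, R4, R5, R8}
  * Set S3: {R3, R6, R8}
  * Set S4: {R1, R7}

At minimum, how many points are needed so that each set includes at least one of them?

The 2 points {R1, R8} hit every set.
The sets S3, S4 are pairwise disjoint, so any hitting set needs a separate point for each — at least 2. Hence 2 is optimal.

2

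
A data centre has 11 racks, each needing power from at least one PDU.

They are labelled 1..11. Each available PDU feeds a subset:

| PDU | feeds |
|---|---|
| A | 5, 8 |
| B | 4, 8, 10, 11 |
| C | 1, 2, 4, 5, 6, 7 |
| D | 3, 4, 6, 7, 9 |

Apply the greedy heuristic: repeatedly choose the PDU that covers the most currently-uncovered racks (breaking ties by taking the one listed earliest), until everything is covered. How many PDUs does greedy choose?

3

Greedy: pick C (covers 6 new) → pick B (covers 3 new) → pick D (covers 2 new). Total picks: 3.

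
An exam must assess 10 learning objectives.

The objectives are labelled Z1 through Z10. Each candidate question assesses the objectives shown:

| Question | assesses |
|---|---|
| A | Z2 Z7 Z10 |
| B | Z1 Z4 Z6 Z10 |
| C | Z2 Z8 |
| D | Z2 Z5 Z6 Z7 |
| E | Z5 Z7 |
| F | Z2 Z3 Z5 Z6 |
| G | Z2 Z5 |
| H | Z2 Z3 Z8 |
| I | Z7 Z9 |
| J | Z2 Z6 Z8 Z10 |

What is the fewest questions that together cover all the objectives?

4

Take {B, F, H, I}. Their union is {Z1, Z2, Z3, Z4, Z5, Z6, Z7, Z8, Z9, Z10}, which is all 10 objectives.
No 3 of the 10 questions cover everything (all 120 combinations miss at least one objective), so 4 is optimal.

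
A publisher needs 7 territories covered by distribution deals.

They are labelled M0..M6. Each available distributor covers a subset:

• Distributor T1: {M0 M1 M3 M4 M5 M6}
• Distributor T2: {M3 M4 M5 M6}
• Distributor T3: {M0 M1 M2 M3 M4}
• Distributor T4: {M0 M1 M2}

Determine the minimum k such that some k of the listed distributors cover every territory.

2

Take {T1, T4}. Their union is {M0, M1, M2, M3, M4, M5, M6}, which is all 7 territories.
No single distributor has all 7 territories (the largest, T1, has 6), so 2 is optimal.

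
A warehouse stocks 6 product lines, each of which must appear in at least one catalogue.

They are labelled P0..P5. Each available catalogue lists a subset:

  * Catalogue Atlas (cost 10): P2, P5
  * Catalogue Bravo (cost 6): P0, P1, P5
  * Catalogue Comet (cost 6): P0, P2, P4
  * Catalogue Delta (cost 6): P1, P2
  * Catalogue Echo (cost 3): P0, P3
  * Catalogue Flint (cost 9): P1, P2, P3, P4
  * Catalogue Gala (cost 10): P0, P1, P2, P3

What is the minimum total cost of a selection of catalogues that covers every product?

15

Bravo, Flint together cover every product (Bravo ∪ Flint = {P0, P1, P2, P3, P4, P5}); total cost 6 + 9 = 15.
No covering selection has total cost below 15.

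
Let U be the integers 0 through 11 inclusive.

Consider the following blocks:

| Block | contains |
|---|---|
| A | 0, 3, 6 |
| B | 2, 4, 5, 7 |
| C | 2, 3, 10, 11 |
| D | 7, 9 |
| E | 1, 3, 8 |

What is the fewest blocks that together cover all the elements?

5

Take {A, B, C, D, E}. Their union is {0, 1, 2, 3, 4, 5, 6, 7, 8, 9, 10, 11}, which is all 12 elements.
No 4 of the 5 blocks cover everything (all 5 combinations miss at least one element), so 5 is optimal.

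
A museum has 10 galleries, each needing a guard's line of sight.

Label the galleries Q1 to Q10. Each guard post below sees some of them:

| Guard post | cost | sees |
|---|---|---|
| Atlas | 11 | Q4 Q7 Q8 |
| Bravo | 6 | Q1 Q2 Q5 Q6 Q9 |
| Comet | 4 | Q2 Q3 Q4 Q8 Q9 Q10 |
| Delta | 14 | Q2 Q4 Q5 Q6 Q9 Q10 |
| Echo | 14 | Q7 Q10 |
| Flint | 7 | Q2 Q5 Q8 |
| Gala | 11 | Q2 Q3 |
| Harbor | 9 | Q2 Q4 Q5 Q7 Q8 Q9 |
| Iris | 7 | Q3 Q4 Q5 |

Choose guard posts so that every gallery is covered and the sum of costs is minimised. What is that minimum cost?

19

Bravo, Comet, Harbor together cover every gallery (Bravo ∪ Comet ∪ Harbor = {Q1, Q2, Q3, Q4, Q5, Q6, Q7, Q8, Q9, Q10}); total cost 6 + 4 + 9 = 19.
No covering selection has total cost below 19.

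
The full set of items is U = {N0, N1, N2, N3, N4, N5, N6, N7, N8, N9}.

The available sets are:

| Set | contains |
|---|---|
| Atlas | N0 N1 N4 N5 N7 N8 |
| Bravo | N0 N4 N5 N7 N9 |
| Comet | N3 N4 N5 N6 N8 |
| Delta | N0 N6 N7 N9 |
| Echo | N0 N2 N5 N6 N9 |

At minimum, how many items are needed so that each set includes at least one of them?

The 2 items {N0, N3} hit every set.
No single item lies in every set, so at least 2 are needed and 2 is optimal.

2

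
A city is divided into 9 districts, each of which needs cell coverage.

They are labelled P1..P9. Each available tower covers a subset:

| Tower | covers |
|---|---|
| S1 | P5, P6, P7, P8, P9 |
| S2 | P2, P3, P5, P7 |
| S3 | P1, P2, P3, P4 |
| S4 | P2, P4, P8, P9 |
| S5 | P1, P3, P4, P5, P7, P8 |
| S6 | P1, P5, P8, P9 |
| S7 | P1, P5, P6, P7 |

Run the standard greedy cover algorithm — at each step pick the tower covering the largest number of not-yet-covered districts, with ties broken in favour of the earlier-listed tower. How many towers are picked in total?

3

Greedy: pick S5 (covers 6 new) → pick S1 (covers 2 new) → pick S2 (covers 1 new). Total picks: 3.
(The true minimum cover uses only 2 towers, so greedy is not optimal here.)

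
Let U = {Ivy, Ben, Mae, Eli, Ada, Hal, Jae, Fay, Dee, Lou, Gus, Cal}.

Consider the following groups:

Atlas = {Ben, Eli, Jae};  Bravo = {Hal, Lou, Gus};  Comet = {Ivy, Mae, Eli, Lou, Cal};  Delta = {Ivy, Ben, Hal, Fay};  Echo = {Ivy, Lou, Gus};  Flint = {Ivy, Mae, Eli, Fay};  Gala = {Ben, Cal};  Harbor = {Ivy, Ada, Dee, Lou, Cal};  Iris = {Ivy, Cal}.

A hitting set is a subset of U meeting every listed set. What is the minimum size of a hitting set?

3

H = {Ivy, Ben, Gus} meets every group (each contains at least one member of H), and |H| = 3.
The groups Atlas, Bravo, Iris are pairwise disjoint, so any hitting set needs a separate item for each — at least 3. Hence 3 is optimal.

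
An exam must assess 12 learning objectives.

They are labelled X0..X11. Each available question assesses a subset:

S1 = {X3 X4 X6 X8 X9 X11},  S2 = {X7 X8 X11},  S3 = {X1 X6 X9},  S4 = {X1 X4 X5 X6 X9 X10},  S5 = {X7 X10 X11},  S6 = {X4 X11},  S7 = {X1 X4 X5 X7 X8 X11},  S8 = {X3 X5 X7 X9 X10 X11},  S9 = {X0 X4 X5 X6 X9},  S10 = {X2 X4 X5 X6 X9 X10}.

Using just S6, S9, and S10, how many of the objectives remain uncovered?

Union of S6, S9, S10 = {X0, X2, X4, X5, X6, X9, X10, X11}.
Not covered: X1, X3, X7, X8 — 4 objectives.

4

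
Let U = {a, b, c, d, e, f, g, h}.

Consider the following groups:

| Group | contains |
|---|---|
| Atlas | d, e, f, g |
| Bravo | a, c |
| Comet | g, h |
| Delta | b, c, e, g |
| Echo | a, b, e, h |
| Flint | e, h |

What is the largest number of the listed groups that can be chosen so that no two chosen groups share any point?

Atlas, Bravo are pairwise disjoint (Atlas={d,e,f,g}; Bravo={a,c}).
Every remaining group overlaps one of these, and no 3 of the listed groups are pairwise disjoint, so 2 is the maximum.

2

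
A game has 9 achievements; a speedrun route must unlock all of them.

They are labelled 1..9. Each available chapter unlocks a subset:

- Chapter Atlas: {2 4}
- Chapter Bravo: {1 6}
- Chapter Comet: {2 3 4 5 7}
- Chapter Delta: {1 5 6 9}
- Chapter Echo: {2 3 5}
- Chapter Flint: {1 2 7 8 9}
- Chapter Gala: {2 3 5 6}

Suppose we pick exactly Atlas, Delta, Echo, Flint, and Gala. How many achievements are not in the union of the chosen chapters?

Union of Atlas, Delta, Echo, Flint, Gala = {1, 2, 3, 4, 5, 6, 7, 8, 9} — that's every achievement, so 0 are uncovered.

0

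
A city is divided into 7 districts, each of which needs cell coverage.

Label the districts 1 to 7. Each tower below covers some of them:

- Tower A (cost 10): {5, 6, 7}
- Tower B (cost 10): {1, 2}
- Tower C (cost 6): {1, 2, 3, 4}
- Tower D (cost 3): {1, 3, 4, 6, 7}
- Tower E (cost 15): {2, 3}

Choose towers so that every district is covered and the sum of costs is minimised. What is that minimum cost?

16

A, C together cover every district (A ∪ C = {1, 2, 3, 4, 5, 6, 7}); total cost 10 + 6 = 16.
The greedy pick D, C, A costs 19; no covering selection beats 16.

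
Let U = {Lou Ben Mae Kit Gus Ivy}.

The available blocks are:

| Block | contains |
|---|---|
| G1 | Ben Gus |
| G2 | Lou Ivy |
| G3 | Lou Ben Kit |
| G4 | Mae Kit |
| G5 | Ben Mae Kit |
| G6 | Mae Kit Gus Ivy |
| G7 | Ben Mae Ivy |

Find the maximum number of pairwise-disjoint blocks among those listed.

G1, G2, G4 are pairwise disjoint (G1={Ben,Gus}; G2={Lou,Ivy}; G4={Mae,Kit}).
Every remaining block overlaps one of these, and no 4 of the listed blocks are pairwise disjoint, so 3 is the maximum.

3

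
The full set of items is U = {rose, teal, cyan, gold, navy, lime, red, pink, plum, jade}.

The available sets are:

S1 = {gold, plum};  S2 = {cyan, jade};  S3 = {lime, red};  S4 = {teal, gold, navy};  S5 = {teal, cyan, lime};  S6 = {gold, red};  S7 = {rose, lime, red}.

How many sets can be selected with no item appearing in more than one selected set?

S1, S2, S7 are pairwise disjoint (S1={gold,plum}; S2={cyan,jade}; S7={rose,lime,red}).
Every remaining set overlaps one of these, and no 4 of the listed sets are pairwise disjoint, so 3 is the maximum.

3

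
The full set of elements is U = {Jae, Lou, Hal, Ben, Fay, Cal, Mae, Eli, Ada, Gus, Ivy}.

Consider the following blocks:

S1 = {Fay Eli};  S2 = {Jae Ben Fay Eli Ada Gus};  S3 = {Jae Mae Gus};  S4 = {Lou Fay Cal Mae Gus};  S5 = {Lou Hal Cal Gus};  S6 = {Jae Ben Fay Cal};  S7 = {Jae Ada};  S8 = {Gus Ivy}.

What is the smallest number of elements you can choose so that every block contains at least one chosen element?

3

The 3 elements {Jae, Eli, Gus} hit every block.
The blocks S1, S5, S7 are pairwise disjoint, so any hitting set needs a separate element for each — at least 3. Hence 3 is optimal.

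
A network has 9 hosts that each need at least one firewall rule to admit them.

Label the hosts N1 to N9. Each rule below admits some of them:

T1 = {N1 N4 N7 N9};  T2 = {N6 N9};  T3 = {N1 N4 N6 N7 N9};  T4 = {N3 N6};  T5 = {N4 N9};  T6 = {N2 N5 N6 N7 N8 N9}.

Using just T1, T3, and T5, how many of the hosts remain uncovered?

4

Union of T1, T3, T5 = {N1, N4, N6, N7, N9}.
Not covered: N2, N3, N5, N8 — 4 hosts.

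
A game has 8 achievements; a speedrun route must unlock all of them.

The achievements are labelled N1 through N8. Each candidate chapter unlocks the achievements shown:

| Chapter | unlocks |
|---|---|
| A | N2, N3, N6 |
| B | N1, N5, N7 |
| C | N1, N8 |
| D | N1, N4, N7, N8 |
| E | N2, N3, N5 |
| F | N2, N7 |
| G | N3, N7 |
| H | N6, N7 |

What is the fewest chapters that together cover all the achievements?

Take {A, D, E}. Their union is {N1, N2, N3, N4, N5, N6, N7, N8}, which is all 8 achievements.
Only D contains N4, so D is forced; the remaining 4 achievements need at least 2 more chapters (each remaining chapter adds at most 3) — so at least 3 chapters are needed, and 3 is optimal.

3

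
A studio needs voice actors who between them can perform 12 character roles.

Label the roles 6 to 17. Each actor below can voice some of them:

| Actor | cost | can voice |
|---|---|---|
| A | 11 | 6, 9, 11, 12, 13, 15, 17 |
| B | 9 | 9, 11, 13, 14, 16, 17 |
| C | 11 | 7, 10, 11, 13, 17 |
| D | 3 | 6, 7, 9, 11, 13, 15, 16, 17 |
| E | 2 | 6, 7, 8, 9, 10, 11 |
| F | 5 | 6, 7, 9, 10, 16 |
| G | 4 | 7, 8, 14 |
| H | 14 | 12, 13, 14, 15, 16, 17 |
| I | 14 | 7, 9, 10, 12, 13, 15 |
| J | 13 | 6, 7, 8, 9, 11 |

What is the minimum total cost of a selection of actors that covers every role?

16

E, H together cover every role (E ∪ H = {6, 7, 8, 9, 10, 11, 12, 13, 14, 15, 16, 17}); total cost 2 + 14 = 16.
The greedy pick E, D, G, A costs 20; no covering selection beats 16.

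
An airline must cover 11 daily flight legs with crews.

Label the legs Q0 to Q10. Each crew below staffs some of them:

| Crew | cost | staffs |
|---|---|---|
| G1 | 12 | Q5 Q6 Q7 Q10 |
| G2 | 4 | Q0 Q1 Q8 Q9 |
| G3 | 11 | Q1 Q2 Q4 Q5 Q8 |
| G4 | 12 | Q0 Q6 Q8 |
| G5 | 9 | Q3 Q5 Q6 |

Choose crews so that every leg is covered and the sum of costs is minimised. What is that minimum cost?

G1, G2, G3, G5 together cover every leg (G1 ∪ G2 ∪ G3 ∪ G5 = {Q0, Q1, Q2, Q3, Q4, Q5, Q6, Q7, Q8, Q9, Q10}); total cost 12 + 4 + 11 + 9 = 36.
No covering selection has total cost below 36.

36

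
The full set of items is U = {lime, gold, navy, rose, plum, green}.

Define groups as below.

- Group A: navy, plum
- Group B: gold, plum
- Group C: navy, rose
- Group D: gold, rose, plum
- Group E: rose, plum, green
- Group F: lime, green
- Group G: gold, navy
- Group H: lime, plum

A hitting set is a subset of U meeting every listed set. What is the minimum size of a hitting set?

Take T = {lime, navy, plum}. Each listed group contains at least one of these, so T is a hitting set of size 3.
The groups B, C, F are pairwise disjoint, so any hitting set needs a separate item for each — at least 3. Hence 3 is optimal.

3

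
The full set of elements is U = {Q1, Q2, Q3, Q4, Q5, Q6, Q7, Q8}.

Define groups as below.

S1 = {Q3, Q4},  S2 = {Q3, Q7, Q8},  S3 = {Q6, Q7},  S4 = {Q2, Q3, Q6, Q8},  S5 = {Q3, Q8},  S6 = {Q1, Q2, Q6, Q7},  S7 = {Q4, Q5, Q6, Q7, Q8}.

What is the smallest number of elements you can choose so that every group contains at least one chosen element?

The 2 elements {Q3, Q6} hit every group.
The groups S5, S6 are pairwise disjoint, so any hitting set needs a separate element for each — at least 2. Hence 2 is optimal.

2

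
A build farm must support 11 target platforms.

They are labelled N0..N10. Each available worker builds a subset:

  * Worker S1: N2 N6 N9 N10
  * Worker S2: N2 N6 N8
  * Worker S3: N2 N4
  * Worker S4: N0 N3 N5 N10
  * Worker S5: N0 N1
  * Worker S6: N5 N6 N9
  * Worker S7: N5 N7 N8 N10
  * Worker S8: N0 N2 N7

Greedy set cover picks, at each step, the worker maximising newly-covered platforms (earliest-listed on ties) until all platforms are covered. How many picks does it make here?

Greedy: pick S1 (covers 4 new) → pick S4 (covers 3 new) → pick S7 (covers 2 new) → pick S3 (covers 1 new) → pick S5 (covers 1 new). Total picks: 5.

5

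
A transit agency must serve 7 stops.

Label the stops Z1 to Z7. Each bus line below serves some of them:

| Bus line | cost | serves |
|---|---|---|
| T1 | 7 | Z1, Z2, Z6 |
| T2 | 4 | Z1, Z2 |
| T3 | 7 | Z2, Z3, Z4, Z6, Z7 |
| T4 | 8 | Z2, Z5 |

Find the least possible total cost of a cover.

T2, T3, T4 together cover every stop (T2 ∪ T3 ∪ T4 = {Z1, Z2, Z3, Z4, Z5, Z6, Z7}); total cost 4 + 7 + 8 = 19.
No covering selection has total cost below 19.

19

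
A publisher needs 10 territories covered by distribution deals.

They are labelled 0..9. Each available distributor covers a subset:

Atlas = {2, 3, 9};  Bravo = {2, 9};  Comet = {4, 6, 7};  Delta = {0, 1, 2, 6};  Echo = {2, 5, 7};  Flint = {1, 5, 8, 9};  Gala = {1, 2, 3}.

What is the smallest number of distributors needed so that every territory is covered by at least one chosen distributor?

4

Take {Comet, Delta, Flint, Gala}. Their union is {0, 1, 2, 3, 4, 5, 6, 7, 8, 9}, which is all 10 territories.
No 3 of the 7 distributors cover everything (all 35 combinations miss at least one territory), so 4 is optimal.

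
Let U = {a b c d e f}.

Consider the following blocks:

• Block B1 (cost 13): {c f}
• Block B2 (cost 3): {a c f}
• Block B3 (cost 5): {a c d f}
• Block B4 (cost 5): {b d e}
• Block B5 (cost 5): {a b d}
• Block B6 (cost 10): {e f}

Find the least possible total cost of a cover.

8

B2, B4 together cover every item (B2 ∪ B4 = {a, b, c, d, e, f}); total cost 3 + 5 = 8.
No covering selection has total cost below 8.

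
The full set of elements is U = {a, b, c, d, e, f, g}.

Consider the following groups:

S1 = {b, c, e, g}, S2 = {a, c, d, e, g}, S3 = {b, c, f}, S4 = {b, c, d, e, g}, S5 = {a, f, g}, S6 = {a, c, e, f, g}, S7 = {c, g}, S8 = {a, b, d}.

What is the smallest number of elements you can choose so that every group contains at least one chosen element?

H = {b, g} meets every group (each contains at least one member of H), and |H| = 2.
The groups S7, S8 are pairwise disjoint, so any hitting set needs a separate element for each — at least 2. Hence 2 is optimal.

2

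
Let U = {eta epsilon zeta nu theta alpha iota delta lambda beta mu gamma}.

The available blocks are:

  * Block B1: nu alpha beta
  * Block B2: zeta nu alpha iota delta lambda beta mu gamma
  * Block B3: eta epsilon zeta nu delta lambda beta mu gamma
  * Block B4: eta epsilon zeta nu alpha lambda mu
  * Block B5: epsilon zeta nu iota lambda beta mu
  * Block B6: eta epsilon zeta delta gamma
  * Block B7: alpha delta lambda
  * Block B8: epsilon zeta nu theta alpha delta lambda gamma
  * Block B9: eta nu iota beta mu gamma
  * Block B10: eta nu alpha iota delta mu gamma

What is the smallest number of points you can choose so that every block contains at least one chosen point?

The 2 points {nu, delta} hit every block.
The blocks B7, B9 are pairwise disjoint, so any hitting set needs a separate point for each — at least 2. Hence 2 is optimal.

2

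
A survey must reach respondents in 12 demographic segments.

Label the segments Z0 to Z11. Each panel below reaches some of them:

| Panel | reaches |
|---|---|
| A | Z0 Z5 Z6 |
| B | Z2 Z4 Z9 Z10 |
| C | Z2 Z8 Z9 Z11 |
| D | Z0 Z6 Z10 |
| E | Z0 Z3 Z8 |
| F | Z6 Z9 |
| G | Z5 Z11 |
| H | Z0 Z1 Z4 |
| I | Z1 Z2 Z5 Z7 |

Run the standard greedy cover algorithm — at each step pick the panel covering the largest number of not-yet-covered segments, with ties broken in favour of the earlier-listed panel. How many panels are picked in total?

5

Greedy: pick B (covers 4 new) → pick A (covers 3 new) → pick C (covers 2 new) → pick I (covers 2 new) → pick E (covers 1 new). Total picks: 5.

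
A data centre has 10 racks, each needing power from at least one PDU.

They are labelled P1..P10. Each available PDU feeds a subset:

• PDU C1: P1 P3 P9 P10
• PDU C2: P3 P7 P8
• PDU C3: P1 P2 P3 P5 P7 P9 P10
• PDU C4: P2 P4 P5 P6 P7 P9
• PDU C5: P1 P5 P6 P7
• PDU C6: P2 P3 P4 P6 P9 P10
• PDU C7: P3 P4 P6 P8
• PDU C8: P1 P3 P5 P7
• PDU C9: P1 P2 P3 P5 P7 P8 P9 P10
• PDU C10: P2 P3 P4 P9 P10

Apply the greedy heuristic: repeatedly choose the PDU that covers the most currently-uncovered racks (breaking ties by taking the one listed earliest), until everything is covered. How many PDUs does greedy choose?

2

Greedy: pick C9 (covers 8 new) → pick C4 (covers 2 new). Total picks: 2.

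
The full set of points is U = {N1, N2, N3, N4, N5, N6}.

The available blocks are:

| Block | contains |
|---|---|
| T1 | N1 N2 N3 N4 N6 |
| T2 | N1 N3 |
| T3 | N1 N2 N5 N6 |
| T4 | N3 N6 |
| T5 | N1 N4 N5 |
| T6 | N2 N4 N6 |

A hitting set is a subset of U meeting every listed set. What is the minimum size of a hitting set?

Take H = {N1, N6}. Each listed block contains at least one of these, so H is a hitting set of size 2.
The blocks T4, T5 are pairwise disjoint, so any hitting set needs a separate point for each — at least 2. Hence 2 is optimal.

2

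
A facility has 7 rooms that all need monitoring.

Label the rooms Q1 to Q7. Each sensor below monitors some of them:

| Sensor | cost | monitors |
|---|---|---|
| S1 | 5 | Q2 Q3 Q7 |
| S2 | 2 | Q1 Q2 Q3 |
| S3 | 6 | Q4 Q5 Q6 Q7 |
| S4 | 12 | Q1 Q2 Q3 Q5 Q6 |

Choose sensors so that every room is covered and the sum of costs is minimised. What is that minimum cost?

S2, S3 together cover every room (S2 ∪ S3 = {Q1, Q2, Q3, Q4, Q5, Q6, Q7}); total cost 2 + 6 = 8.
No covering selection has total cost below 8.

8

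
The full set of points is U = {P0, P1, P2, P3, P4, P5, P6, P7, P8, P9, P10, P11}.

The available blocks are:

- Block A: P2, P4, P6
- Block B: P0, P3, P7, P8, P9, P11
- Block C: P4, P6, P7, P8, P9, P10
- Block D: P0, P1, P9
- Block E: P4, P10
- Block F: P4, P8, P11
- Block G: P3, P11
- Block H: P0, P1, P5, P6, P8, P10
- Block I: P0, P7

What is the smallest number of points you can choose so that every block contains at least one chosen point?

3

T = {P0, P3, P4} meets every block (each contains at least one member of T), and |T| = 3.
The blocks D, E, G are pairwise disjoint, so any hitting set needs a separate point for each — at least 3. Hence 3 is optimal.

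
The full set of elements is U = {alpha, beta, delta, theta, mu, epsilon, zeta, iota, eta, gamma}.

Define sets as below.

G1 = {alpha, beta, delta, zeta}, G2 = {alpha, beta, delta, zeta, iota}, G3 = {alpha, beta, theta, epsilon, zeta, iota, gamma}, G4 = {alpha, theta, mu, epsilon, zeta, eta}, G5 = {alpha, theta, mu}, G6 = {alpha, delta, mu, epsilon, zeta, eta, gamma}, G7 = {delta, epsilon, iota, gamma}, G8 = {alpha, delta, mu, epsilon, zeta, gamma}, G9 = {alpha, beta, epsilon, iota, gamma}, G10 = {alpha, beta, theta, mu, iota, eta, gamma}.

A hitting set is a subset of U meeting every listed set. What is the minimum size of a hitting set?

Take H = {alpha, epsilon}. Each listed set contains at least one of these, so H is a hitting set of size 2.
The sets G5, G7 are pairwise disjoint, so any hitting set needs a separate element for each — at least 2. Hence 2 is optimal.

2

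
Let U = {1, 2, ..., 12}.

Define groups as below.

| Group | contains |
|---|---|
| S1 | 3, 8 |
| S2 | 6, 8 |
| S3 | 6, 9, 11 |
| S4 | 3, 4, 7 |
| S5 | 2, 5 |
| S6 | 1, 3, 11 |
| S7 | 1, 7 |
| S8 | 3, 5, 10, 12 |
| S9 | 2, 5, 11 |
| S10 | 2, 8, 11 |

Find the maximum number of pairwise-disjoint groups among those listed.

S1, S3, S5, S7 are pairwise disjoint (S1={3,8}; S3={6,9,11}; S5={2,5}; S7={1,7}).
Every remaining group overlaps one of these, and no 5 of the listed groups are pairwise disjoint, so 4 is the maximum.

4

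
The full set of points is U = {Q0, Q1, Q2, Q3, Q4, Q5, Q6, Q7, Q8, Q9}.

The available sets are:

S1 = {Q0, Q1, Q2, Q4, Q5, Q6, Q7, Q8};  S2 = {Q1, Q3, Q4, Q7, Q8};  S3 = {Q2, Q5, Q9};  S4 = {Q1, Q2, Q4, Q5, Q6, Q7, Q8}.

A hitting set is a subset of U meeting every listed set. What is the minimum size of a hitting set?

Take H = {Q7, Q9}. Each listed set contains at least one of these, so H is a hitting set of size 2.
The sets S2, S3 are pairwise disjoint, so any hitting set needs a separate point for each — at least 2. Hence 2 is optimal.

2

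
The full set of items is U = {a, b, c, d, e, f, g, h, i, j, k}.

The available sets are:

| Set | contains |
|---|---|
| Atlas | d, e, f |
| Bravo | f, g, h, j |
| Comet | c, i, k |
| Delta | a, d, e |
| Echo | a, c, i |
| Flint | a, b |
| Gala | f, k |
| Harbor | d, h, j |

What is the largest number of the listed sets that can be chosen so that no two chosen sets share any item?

Comet, Flint, Harbor are pairwise disjoint (Comet={c,i,k}; Flint={a,b}; Harbor={d,h,j}).
Every remaining set overlaps one of these, and no 4 of the listed sets are pairwise disjoint, so 3 is the maximum.

3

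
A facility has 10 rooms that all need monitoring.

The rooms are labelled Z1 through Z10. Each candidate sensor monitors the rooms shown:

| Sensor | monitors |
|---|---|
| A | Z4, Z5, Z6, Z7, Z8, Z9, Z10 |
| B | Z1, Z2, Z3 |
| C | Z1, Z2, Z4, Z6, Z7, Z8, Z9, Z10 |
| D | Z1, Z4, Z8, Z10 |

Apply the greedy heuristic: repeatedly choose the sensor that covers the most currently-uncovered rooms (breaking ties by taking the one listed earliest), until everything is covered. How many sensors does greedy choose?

Greedy: pick C (covers 8 new) → pick A (covers 1 new) → pick B (covers 1 new). Total picks: 3.
(The true minimum cover uses only 2 sensors, so greedy is not optimal here.)

3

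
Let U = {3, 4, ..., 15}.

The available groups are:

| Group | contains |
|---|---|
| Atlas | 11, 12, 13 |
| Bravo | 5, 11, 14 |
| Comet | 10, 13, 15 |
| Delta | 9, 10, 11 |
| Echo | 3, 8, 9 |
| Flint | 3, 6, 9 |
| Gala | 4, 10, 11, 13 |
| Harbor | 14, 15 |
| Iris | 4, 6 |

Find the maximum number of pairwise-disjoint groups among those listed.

4

Atlas, Echo, Harbor, Iris are pairwise disjoint (Atlas={11,12,13}; Echo={3,8,9}; Harbor={14,15}; Iris={4,6}).
Every remaining group overlaps one of these, and no 5 of the listed groups are pairwise disjoint, so 4 is the maximum.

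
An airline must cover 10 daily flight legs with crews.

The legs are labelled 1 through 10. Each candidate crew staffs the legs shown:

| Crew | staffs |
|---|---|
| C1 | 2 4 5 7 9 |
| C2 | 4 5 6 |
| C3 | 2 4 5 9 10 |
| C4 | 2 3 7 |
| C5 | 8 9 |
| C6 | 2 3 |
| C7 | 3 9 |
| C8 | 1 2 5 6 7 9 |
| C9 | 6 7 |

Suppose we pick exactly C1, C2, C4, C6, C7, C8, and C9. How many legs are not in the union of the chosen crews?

2

Union of C1, C2, C4, C6, C7, C8, C9 = {1, 2, 3, 4, 5, 6, 7, 9}.
Not covered: 8, 10 — 2 legs.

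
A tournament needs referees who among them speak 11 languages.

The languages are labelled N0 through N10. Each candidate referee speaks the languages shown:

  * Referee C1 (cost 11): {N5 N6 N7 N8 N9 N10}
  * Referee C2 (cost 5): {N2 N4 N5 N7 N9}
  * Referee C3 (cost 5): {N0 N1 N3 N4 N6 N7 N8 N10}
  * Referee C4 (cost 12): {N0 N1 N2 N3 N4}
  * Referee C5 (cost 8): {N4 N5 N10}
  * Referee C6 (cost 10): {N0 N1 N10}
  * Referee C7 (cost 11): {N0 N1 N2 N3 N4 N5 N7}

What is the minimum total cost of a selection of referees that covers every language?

C2, C3 together cover every language (C2 ∪ C3 = {N0, N1, N2, N3, N4, N5, N6, N7, N8, N9, N10}); total cost 5 + 5 = 10.
No covering selection has total cost below 10.

10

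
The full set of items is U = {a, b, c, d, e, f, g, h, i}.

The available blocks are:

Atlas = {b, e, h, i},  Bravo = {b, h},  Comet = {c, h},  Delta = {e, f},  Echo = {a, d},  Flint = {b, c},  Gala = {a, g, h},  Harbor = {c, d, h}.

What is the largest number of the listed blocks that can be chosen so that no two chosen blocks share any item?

3

Delta, Echo, Flint are pairwise disjoint (Delta={e,f}; Echo={a,d}; Flint={b,c}).
Every remaining block overlaps one of these, and no 4 of the listed blocks are pairwise disjoint, so 3 is the maximum.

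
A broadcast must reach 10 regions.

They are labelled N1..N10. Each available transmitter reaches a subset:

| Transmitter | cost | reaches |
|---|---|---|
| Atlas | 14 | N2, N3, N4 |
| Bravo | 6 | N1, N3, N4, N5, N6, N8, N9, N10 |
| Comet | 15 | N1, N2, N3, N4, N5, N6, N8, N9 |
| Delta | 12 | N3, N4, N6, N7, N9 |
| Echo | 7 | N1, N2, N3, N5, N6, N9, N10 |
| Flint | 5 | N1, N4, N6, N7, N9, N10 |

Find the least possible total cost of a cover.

Bravo, Echo, Flint together cover every region (Bravo ∪ Echo ∪ Flint = {N1, N2, N3, N4, N5, N6, N7, N8, N9, N10}); total cost 6 + 7 + 5 = 18.
No covering selection has total cost below 18.

18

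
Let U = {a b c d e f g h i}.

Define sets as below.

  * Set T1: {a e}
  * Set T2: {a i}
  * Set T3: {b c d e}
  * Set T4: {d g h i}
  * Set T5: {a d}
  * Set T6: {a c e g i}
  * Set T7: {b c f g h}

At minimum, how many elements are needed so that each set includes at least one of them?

T = {a, d, g} meets every set (each contains at least one member of T), and |T| = 3.
No choice of 2 elements meets every set, so 3 is the minimum.

3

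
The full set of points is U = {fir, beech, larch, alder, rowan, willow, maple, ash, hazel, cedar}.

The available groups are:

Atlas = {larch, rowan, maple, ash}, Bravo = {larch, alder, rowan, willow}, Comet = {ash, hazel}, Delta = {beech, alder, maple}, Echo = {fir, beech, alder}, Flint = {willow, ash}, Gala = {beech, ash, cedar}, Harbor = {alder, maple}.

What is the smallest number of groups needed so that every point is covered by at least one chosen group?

Take {Bravo, Comet, Echo, Gala, Harbor}. Their union is {fir, beech, larch, alder, rowan, willow, maple, ash, hazel, cedar}, which is all 10 points.
No 4 of the 8 groups cover everything (all 70 combinations miss at least one point), so 5 is optimal.

5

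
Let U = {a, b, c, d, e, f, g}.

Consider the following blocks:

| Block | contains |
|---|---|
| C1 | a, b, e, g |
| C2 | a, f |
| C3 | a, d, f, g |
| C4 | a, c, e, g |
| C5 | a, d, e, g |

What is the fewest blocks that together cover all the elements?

C1, C3, and C4 cover everything between them: the union {a, b, c, d, e, f, g} is all of U.
Only C1 contains b, so C1 is forced; the remaining 3 elements need at least 2 more blocks (each remaining block adds at most 2) — so at least 3 blocks are needed, and 3 is optimal.

3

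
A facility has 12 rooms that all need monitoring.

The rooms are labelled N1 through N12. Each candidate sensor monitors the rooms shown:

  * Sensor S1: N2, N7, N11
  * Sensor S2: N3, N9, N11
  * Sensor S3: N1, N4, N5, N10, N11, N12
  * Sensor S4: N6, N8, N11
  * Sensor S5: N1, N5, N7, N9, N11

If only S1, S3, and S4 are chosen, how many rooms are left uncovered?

Union of S1, S3, S4 = {N1, N2, N4, N5, N6, N7, N8, N10, N11, N12}.
Not covered: N3, N9 — 2 rooms.

2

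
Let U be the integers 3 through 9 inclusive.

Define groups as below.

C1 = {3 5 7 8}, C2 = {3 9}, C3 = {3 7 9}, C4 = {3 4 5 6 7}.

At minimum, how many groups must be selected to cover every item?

3

C1 and C3 and C4 together: C1 ∪ C3 ∪ C4 = {3, 4, 5, 6, 7, 8, 9} — every item is covered.
Only C4 contains 4, so C4 is forced; the remaining 2 items need at least 2 more groups (each remaining group adds at most 1) — so at least 3 groups are needed, and 3 is optimal.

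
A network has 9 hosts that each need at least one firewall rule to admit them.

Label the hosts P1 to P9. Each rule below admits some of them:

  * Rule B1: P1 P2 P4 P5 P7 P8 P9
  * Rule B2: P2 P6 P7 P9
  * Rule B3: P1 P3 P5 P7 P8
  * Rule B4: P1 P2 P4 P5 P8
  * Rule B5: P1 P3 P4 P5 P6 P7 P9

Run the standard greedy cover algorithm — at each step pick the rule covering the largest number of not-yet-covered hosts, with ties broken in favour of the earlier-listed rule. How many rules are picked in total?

Greedy: pick B1 (covers 7 new) → pick B5 (covers 2 new). Total picks: 2.

2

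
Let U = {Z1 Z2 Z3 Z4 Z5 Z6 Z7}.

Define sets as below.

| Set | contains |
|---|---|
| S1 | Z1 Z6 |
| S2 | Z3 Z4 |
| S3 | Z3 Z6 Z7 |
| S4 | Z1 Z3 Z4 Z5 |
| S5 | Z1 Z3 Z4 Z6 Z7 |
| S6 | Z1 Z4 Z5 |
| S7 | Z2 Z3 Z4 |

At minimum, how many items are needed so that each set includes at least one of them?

The 2 items {Z1, Z3} hit every set.
The sets S1, S7 are pairwise disjoint, so any hitting set needs a separate item for each — at least 2. Hence 2 is optimal.

2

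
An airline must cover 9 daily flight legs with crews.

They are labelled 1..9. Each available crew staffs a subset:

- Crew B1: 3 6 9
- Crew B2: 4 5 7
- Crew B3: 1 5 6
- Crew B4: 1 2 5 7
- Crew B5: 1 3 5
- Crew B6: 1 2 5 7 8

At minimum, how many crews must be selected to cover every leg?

3

Take {B1, B2, B6}. Their union is {1, 2, 3, 4, 5, 6, 7, 8, 9}, which is all 9 legs.
Only B2 contains 4, so B2 is forced; the remaining 6 legs need at least 2 more crews (each remaining crew adds at most 3) — so at least 3 crews are needed, and 3 is optimal.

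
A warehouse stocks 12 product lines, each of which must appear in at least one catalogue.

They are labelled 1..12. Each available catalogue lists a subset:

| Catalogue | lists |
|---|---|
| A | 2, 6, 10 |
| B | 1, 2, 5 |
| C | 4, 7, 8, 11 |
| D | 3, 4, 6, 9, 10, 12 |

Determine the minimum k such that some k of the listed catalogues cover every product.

3

Take {B, C, D}. Their union is {1, 2, 3, 4, 5, 6, 7, 8, 9, 10, 11, 12}, which is all 12 products.
Only B contains 1, so B is forced; the remaining 9 products need at least 2 more catalogues (each remaining catalogue adds at most 6) — so at least 3 catalogues are needed, and 3 is optimal.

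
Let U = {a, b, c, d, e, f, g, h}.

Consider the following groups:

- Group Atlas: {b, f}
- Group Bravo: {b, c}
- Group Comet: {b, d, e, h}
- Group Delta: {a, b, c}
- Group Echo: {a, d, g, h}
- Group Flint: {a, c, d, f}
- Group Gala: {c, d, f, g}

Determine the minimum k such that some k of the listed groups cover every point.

Take {Comet, Flint, Gala}. Their union is {a, b, c, d, e, f, g, h}, which is all 8 points.
Only Comet contains e, so Comet is forced; the remaining 4 points need at least 2 more groups (each remaining group adds at most 3) — so at least 3 groups are needed, and 3 is optimal.

3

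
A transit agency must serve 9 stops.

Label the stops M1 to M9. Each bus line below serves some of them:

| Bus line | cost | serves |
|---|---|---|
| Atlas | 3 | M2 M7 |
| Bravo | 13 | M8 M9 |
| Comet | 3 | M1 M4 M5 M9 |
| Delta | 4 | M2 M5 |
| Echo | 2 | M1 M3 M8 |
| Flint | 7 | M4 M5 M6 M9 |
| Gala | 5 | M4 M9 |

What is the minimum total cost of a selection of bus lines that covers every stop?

12

Atlas, Echo, Flint together cover every stop (Atlas ∪ Echo ∪ Flint = {M1, M2, M3, M4, M5, M6, M7, M8, M9}); total cost 3 + 2 + 7 = 12.
The greedy pick Echo, Comet, Atlas, Flint costs 15; no covering selection beats 12.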